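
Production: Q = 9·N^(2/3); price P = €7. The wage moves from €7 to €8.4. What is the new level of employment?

From P·MP_N = w with MP_N = 6·N^(-1/3), the labor demand is N(w) = (42/w)^(3).
At w = 7: N = 216. At w = 8.4: N = 125.

N* = 125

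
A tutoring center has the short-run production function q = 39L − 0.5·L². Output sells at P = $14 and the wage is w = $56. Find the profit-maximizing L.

The marginal product of L is MP_L = 39 − L.
A price-taking firm hires until the value of the marginal product equals the wage: P·MP_L = w, so 14·(39 − L) = 56.
Then 39 − L = 4, giving L = 35.

L* = 35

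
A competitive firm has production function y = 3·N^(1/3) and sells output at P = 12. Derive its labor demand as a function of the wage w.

N(w) = (12/w)^(3/2)

MP_N = (1/3)·3·N^(-2/3) = N^(-2/3).
Setting P·MP_N = w: 12·N^(-2/3) = w.
Solving for N: N^(-2/3) = w/12, so N = (12/w)^(3/2).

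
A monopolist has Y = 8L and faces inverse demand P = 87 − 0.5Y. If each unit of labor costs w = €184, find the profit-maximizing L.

L* = 8

Marginal revenue from the inverse demand is MR = 87 − Y.
The marginal product is MP_L = 8.
A monopolist hires until marginal revenue product equals the wage: MR·MP_L = w.
(87 − 8L)·8 = 184, so L = 8.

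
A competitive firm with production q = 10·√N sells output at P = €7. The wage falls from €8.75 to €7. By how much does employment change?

From P·MP_N = w with MP_N = 5·N^(-1/2), the labor demand is N(w) = (35/w)^(2).
At w = 8.75: N = 16. At w = 7: N = 25.
ΔN = 25 − 16 = 9.

ΔN = 9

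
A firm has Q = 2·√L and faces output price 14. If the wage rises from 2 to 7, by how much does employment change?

ΔL = -45

From P·MP_L = w with MP_L = L^(-1/2), the labor demand is L(w) = (14/w)^(2).
At w = 2: L = 49. At w = 7: L = 4.
ΔL = 4 − 49 = -45.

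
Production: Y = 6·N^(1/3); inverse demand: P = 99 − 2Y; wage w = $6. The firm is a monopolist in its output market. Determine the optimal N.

Marginal revenue from the inverse demand is MR = 99 − 4Y.
The marginal product is MP_N = 2·N^(-2/3).
A monopolist hires until marginal revenue product equals the wage: MR·MP_N = w.
At N, Y = 6·N^(1/3). Substituting and solving: (99 − 24·N^(1/3))·2·N^(-2/3) = 6 gives N = 27.

N* = 27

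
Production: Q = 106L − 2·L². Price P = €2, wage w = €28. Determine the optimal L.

The marginal product of L is MP_L = 106 − 4L.
A price-taking firm hires until the value of the marginal product equals the wage: P·MP_L = w, so 2·(106 − 4L) = 28.
Then 106 − 4L = 14, giving L = 23.

L* = 23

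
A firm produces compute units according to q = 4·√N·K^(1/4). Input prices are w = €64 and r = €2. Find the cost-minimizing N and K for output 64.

N* = 16, K* = 256

Cost minimization requires the marginal rate of technical substitution to equal the input-price ratio: MP_N/MP_K = w/r.
Here MP_N/MP_K = (1/2)·(K/N)/(1/4) = 2·(K/N). Setting this equal to 64/2 = 32 gives K = 16N.
Substituting into q = 64: 4·N^(1/2)·(16N)^(1/4) = 64.
Solving, N = 16 and K = 256.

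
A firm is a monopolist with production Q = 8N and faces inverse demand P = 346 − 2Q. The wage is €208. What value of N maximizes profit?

N* = 10

Marginal revenue from the inverse demand is MR = 346 − 4Q.
The marginal product is MP_N = 8.
A monopolist hires until marginal revenue product equals the wage: MR·MP_N = w.
(346 − 32N)·8 = 208, so N = 10.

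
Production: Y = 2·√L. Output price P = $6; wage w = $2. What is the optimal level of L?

L* = 9

MP_L = (1/2)·2·L^(-1/2) = L^(-1/2).
Profit maximization for a price taker requires P·MP_L = w: 6·L^(-1/2) = 2.
So L^(-1/2) = 1/3, which gives L = 9.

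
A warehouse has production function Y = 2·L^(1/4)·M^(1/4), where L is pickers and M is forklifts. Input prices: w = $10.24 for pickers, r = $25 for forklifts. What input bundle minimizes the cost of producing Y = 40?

L* = 625, M* = 256

Cost minimization requires the marginal rate of technical substitution to equal the input-price ratio: MP_L/MP_M = w/r.
Here MP_L/MP_M = (1/4)·(M/L)/(1/4) = (M/L). Setting this equal to 10.24/25 = 0.4096 gives M = 0.4096L.
Substituting into Y = 40: 2·L^(1/4)·(0.4096L)^(1/4) = 40.
Solving, L = 625 and M = 256.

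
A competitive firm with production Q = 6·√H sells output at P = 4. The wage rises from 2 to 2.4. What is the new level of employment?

H* = 25

From P·MP_H = w with MP_H = 3·H^(-1/2), the labor demand is H(w) = (12/w)^(2).
At w = 2: H = 36. At w = 2.4: H = 25.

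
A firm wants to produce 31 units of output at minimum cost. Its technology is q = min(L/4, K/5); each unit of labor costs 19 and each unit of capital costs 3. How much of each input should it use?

With a fixed-proportions technology, the cost-minimizing bundle uses no slack in either input: L/4 = K/5 = q.
So L = 4·31 = 124 and K = 5·31 = 155.

L* = 124, K* = 155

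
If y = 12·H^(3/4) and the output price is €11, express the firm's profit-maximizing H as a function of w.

MP_H = (3/4)·12·H^(-1/4) = 9·H^(-1/4).
Setting P·MP_H = w: 99·H^(-1/4) = w.
Solving for H: H^(-1/4) = w/99, so H = (99/w)^(4).

H(w) = (99/w)^(4)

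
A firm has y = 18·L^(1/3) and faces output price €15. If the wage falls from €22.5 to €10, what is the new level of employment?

L* = 27

From P·MP_L = w with MP_L = 6·L^(-2/3), the labor demand is L(w) = (90/w)^(3/2).
At w = 22.5: L = 8. At w = 10: L = 27.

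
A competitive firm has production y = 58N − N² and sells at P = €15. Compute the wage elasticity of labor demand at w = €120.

ε = -0.16

From P·MP_N = w with MP_N = 58 − 2N, labor demand is N(w) = (58 − w/15)/2.
dN/dw = −1/(30) = -1/30.
At w = 120, N = 25, so ε = (dN/dw)·(w/N) = (-1/30)·(120/25) = -0.16.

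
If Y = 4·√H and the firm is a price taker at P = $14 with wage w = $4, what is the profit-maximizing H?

MP_H = (1/2)·4·H^(-1/2) = 2·H^(-1/2).
Profit maximization for a price taker requires P·MP_H = w: 14·2·H^(-1/2) = 4.
So H^(-1/2) = 1/7, which gives H = 49.

H* = 49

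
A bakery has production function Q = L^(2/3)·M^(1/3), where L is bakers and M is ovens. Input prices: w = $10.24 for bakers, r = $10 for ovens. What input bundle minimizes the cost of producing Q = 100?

Cost minimization requires the marginal rate of technical substitution to equal the input-price ratio: MP_L/MP_M = w/r.
Here MP_L/MP_M = (2/3)·(M/L)/(1/3) = 2·(M/L). Setting this equal to 10.24/10 = 1.024 gives M = 0.512L.
Substituting into Q = 100: L^(2/3)·(0.512L)^(1/3) = 100.
Solving, L = 125 and M = 64.

L* = 125, M* = 64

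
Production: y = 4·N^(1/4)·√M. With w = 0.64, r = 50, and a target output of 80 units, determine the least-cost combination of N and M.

N* = 625, M* = 16

Cost minimization requires the marginal rate of technical substitution to equal the input-price ratio: MP_N/MP_M = w/r.
Here MP_N/MP_M = (1/4)·(M/N)/(1/2) = 0.5·(M/N). Setting this equal to 0.64/50 = 0.0128 gives M = 0.0256N.
Substituting into y = 80: 4·N^(1/4)·(0.0256N)^(1/2) = 80.
Solving, N = 625 and M = 16.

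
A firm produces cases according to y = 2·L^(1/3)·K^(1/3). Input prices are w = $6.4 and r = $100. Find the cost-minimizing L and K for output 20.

L* = 125, K* = 8

Cost minimization requires the marginal rate of technical substitution to equal the input-price ratio: MP_L/MP_K = w/r.
Here MP_L/MP_K = (1/3)·(K/L)/(1/3) = (K/L). Setting this equal to 6.4/100 = 0.064 gives K = 0.064L.
Substituting into y = 20: 2·L^(1/3)·(0.064L)^(1/3) = 20.
Solving, L = 125 and K = 8.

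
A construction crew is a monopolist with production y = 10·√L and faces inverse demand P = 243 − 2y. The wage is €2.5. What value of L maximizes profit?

L* = 36

Marginal revenue from the inverse demand is MR = 243 − 4y.
The marginal product is MP_L = 5·L^(-1/2).
A monopolist hires until marginal revenue product equals the wage: MR·MP_L = w.
At L, y = 10·√L. Substituting and solving: (243 − 40·√L)·5·L^(-1/2) = 2.5 gives L = 36.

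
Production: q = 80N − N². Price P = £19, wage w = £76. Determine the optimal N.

The marginal product of N is MP_N = 80 − 2N.
A price-taking firm hires until the value of the marginal product equals the wage: P·MP_N = w, so 19·(80 − 2N) = 76.
Then 80 − 2N = 4, giving N = 38.

N* = 38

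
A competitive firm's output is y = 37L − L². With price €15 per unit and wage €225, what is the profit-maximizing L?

L* = 11

The marginal product of L is MP_L = 37 − 2L.
A price-taking firm hires until the value of the marginal product equals the wage: P·MP_L = w, so 15·(37 − 2L) = 225.
Then 37 − 2L = 15, giving L = 11.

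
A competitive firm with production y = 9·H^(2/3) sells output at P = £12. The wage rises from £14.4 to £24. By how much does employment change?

From P·MP_H = w with MP_H = 6·H^(-1/3), the labor demand is H(w) = (72/w)^(3).
At w = 14.4: H = 125. At w = 24: H = 27.
ΔH = 27 − 125 = -98.

ΔH = -98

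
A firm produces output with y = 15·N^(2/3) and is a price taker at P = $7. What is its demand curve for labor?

MP_N = (2/3)·15·N^(-1/3) = 10·N^(-1/3).
Setting P·MP_N = w: 70·N^(-1/3) = w.
Solving for N: N^(-1/3) = w/70, so N = (70/w)^(3).

N(w) = 343000/w³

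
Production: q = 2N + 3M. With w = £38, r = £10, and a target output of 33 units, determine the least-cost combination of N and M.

The inputs are perfect substitutes, so the firm uses whichever has the lower cost per unit of output.
Cost per unit of output via N is w/2 = 19; via M it is r/3 = 10/3. M is cheaper.
Producing q = 33 with M alone: N = 0, M = 11.

N* = 0, M* = 11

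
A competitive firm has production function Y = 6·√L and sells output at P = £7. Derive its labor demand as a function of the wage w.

L(w) = 441/w²

MP_L = (1/2)·6·L^(-1/2) = 3·L^(-1/2).
Setting P·MP_L = w: 21·L^(-1/2) = w.
Solving for L: L^(-1/2) = w/21, so L = (21/w)^(2).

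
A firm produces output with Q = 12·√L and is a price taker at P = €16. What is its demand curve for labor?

L(w) = 9216/w²

MP_L = (1/2)·12·L^(-1/2) = 6·L^(-1/2).
Setting P·MP_L = w: 96·L^(-1/2) = w.
Solving for L: L^(-1/2) = w/96, so L = (96/w)^(2).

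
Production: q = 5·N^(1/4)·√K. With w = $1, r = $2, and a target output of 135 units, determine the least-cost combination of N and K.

N* = 81, K* = 81

Cost minimization requires the marginal rate of technical substitution to equal the input-price ratio: MP_N/MP_K = w/r.
Here MP_N/MP_K = (1/4)·(K/N)/(1/2) = 0.5·(K/N). Setting this equal to 1/2 = 0.5 gives K = N.
Substituting into q = 135: 5·N^(1/4)·(N)^(1/2) = 135.
Solving, N = 81 and K = 81.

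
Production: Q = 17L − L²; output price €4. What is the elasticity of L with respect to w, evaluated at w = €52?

ε = -3.25

From P·MP_L = w with MP_L = 17 − 2L, labor demand is L(w) = (17 − w/4)/2.
dL/dw = −1/(8) = -0.125.
At w = 52, L = 2, so ε = (dL/dw)·(w/L) = (-0.125)·(52/2) = -3.25.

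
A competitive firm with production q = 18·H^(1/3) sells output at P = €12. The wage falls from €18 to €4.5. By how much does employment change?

From P·MP_H = w with MP_H = 6·H^(-2/3), the labor demand is H(w) = (72/w)^(3/2).
At w = 18: H = 8. At w = 4.5: H = 64.
ΔH = 64 − 8 = 56.

ΔH = 56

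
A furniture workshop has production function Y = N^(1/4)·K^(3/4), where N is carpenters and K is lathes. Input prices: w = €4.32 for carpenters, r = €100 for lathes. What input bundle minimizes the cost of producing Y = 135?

N* = 625, K* = 81

Cost minimization requires the marginal rate of technical substitution to equal the input-price ratio: MP_N/MP_K = w/r.
Here MP_N/MP_K = (1/4)·(K/N)/(3/4) = (1/3)·(K/N). Setting this equal to 4.32/100 = 0.0432 gives K = 0.1296N.
Substituting into Y = 135: N^(1/4)·(0.1296N)^(3/4) = 135.
Solving, N = 625 and K = 81.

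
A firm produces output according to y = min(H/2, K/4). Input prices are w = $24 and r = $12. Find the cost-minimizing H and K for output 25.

H* = 50, K* = 100

With a fixed-proportions technology, the cost-minimizing bundle uses no slack in either input: H/2 = K/4 = y.
So H = 2·25 = 50 and K = 4·25 = 100.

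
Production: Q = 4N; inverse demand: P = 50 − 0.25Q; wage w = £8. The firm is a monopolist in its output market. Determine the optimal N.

N* = 24

Marginal revenue from the inverse demand is MR = 50 − 0.5Q.
The marginal product is MP_N = 4.
A monopolist hires until marginal revenue product equals the wage: MR·MP_N = w.
(50 − 2N)·4 = 8, so N = 24.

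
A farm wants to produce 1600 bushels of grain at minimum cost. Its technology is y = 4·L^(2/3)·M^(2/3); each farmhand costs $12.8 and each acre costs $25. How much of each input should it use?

Cost minimization requires the marginal rate of technical substitution to equal the input-price ratio: MP_L/MP_M = w/r.
Here MP_L/MP_M = (2/3)·(M/L)/(2/3) = (M/L). Setting this equal to 12.8/25 = 0.512 gives M = 0.512L.
Substituting into y = 1600: 4·L^(2/3)·(0.512L)^(2/3) = 1600.
Solving, L = 125 and M = 64.

L* = 125, M* = 64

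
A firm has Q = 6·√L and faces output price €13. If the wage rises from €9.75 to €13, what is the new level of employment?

From P·MP_L = w with MP_L = 3·L^(-1/2), the labor demand is L(w) = (39/w)^(2).
At w = 9.75: L = 16. At w = 13: L = 9.

L* = 9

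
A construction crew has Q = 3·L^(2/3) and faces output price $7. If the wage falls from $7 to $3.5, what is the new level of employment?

L* = 64

From P·MP_L = w with MP_L = 2·L^(-1/3), the labor demand is L(w) = (14/w)^(3).
At w = 7: L = 8. At w = 3.5: L = 64.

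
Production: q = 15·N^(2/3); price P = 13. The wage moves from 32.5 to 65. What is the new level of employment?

From P·MP_N = w with MP_N = 10·N^(-1/3), the labor demand is N(w) = (130/w)^(3).
At w = 32.5: N = 64. At w = 65: N = 8.

N* = 8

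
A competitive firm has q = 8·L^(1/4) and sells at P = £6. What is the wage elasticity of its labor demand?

MP_L = (1/4)·8·L^(-3/4), so P·MP_L = w gives 12·L^(-3/4) = w.
Solving, L(w) = (12/w)^(4/3). This is a constant-elasticity form: L ∝ w^(−4/3), so ε = −4/3.

ε = -4/3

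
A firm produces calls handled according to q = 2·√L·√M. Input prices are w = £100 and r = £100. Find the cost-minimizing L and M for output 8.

Cost minimization requires the marginal rate of technical substitution to equal the input-price ratio: MP_L/MP_M = w/r.
Here MP_L/MP_M = (1/2)·(M/L)/(1/2) = (M/L). Setting this equal to 100/100 = 1 gives M = L.
Substituting into q = 8: 2·L^(1/2)·(L)^(1/2) = 8.
Solving, L = 4 and M = 4.

L* = 4, M* = 4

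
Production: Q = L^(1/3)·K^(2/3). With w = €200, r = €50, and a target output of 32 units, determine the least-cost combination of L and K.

Cost minimization requires the marginal rate of technical substitution to equal the input-price ratio: MP_L/MP_K = w/r.
Here MP_L/MP_K = (1/3)·(K/L)/(2/3) = 0.5·(K/L). Setting this equal to 200/50 = 4 gives K = 8L.
Substituting into Q = 32: L^(1/3)·(8L)^(2/3) = 32.
Solving, L = 8 and K = 64.

L* = 8, K* = 64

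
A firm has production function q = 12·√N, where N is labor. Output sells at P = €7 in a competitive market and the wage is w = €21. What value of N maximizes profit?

N* = 4

MP_N = (1/2)·12·N^(-1/2) = 6·N^(-1/2).
Profit maximization for a price taker requires P·MP_N = w: 7·6·N^(-1/2) = 21.
So N^(-1/2) = 0.5, which gives N = 4.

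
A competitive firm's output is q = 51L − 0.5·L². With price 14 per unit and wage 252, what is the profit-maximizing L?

L* = 33

The marginal product of L is MP_L = 51 − L.
A price-taking firm hires until the value of the marginal product equals the wage: P·MP_L = w, so 14·(51 − L) = 252.
Then 51 − L = 18, giving L = 33.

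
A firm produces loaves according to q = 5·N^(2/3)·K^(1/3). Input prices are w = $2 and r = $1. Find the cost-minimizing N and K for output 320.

Cost minimization requires the marginal rate of technical substitution to equal the input-price ratio: MP_N/MP_K = w/r.
Here MP_N/MP_K = (2/3)·(K/N)/(1/3) = 2·(K/N). Setting this equal to 2/1 = 2 gives K = N.
Substituting into q = 320: 5·N^(2/3)·(N)^(1/3) = 320.
Solving, N = 64 and K = 64.

N* = 64, K* = 64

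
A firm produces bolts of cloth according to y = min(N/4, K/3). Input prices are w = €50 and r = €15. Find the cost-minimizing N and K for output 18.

N* = 72, K* = 54

With a fixed-proportions technology, the cost-minimizing bundle uses no slack in either input: N/4 = K/3 = y.
So N = 4·18 = 72 and K = 3·18 = 54.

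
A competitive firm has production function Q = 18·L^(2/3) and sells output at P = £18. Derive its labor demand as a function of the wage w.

L(w) = (216/w)^(3)

MP_L = (2/3)·18·L^(-1/3) = 12·L^(-1/3).
Setting P·MP_L = w: 216·L^(-1/3) = w.
Solving for L: L^(-1/3) = w/216, so L = (216/w)^(3).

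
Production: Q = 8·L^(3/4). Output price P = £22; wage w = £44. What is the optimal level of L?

MP_L = (3/4)·8·L^(-1/4) = 6·L^(-1/4).
Profit maximization for a price taker requires P·MP_L = w: 22·6·L^(-1/4) = 44.
So L^(-1/4) = 1/3, which gives L = 81.

L* = 81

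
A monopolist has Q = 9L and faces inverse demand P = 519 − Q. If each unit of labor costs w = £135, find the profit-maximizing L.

L* = 28

Marginal revenue from the inverse demand is MR = 519 − 2Q.
The marginal product is MP_L = 9.
A monopolist hires until marginal revenue product equals the wage: MR·MP_L = w.
(519 − 18L)·9 = 135, so L = 28.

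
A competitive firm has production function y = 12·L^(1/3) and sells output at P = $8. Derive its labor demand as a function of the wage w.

MP_L = (1/3)·12·L^(-2/3) = 4·L^(-2/3).
Setting P·MP_L = w: 32·L^(-2/3) = w.
Solving for L: L^(-2/3) = w/32, so L = (32/w)^(3/2).

L(w) = (32/w)^(3/2)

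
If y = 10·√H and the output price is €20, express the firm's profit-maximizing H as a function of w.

H(w) = 10000/w²

MP_H = (1/2)·10·H^(-1/2) = 5·H^(-1/2).
Setting P·MP_H = w: 100·H^(-1/2) = w.
Solving for H: H^(-1/2) = w/100, so H = (100/w)^(2).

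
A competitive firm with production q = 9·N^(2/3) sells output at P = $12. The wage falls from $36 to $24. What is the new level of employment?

N* = 27

From P·MP_N = w with MP_N = 6·N^(-1/3), the labor demand is N(w) = (72/w)^(3).
At w = 36: N = 8. At w = 24: N = 27.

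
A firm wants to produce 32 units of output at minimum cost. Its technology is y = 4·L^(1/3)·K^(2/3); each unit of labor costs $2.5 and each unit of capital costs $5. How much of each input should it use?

L* = 8, K* = 8

Cost minimization requires the marginal rate of technical substitution to equal the input-price ratio: MP_L/MP_K = w/r.
Here MP_L/MP_K = (1/3)·(K/L)/(2/3) = 0.5·(K/L). Setting this equal to 2.5/5 = 0.5 gives K = L.
Substituting into y = 32: 4·L^(1/3)·(L)^(2/3) = 32.
Solving, L = 8 and K = 8.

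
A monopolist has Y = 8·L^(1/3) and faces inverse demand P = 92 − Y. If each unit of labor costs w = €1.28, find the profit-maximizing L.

Marginal revenue from the inverse demand is MR = 92 − 2Y.
The marginal product is MP_L = (8/3)·L^(-2/3).
A monopolist hires until marginal revenue product equals the wage: MR·MP_L = w.
At L, Y = 8·L^(1/3). Substituting and solving: (92 − 16·L^(1/3))·(8/3)·L^(-2/3) = 1.28 gives L = 125.

L* = 125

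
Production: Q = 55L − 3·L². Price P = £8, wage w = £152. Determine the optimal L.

The marginal product of L is MP_L = 55 − 6L.
A price-taking firm hires until the value of the marginal product equals the wage: P·MP_L = w, so 8·(55 − 6L) = 152.
Then 55 − 6L = 19, giving L = 6.

L* = 6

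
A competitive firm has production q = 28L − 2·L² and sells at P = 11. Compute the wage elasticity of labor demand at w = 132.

From P·MP_L = w with MP_L = 28 − 4L, labor demand is L(w) = (28 − w/11)/4.
dL/dw = −1/(44) = -1/44.
At w = 132, L = 4, so ε = (dL/dw)·(w/L) = (-1/44)·(132/4) = -0.75.

ε = -0.75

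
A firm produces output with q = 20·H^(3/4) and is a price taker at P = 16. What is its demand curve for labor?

H(w) = (240/w)^(4)

MP_H = (3/4)·20·H^(-1/4) = 15·H^(-1/4).
Setting P·MP_H = w: 240·H^(-1/4) = w.
Solving for H: H^(-1/4) = w/240, so H = (240/w)^(4).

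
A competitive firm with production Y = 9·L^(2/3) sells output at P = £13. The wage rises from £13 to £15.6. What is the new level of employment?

From P·MP_L = w with MP_L = 6·L^(-1/3), the labor demand is L(w) = (78/w)^(3).
At w = 13: L = 216. At w = 15.6: L = 125.

L* = 125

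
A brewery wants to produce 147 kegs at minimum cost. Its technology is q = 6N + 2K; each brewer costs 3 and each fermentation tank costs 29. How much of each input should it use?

N* = 24.5, K* = 0

The inputs are perfect substitutes, so the firm uses whichever has the lower cost per unit of output.
Cost per unit of output via N is w/6 = 0.5; via K it is r/2 = 14.5. N is cheaper.
Producing q = 147 with N alone: N = 24.5, K = 0.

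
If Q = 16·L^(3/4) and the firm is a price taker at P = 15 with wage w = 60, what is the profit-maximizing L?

L* = 81

MP_L = (3/4)·16·L^(-1/4) = 12·L^(-1/4).
Profit maximization for a price taker requires P·MP_L = w: 15·12·L^(-1/4) = 60.
So L^(-1/4) = 1/3, which gives L = 81.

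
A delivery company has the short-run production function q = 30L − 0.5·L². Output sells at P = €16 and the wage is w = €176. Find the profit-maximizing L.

The marginal product of L is MP_L = 30 − L.
A price-taking firm hires until the value of the marginal product equals the wage: P·MP_L = w, so 16·(30 − L) = 176.
Then 30 − L = 11, giving L = 19.

L* = 19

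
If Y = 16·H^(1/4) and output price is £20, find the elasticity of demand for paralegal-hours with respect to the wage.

MP_H = (1/4)·16·H^(-3/4), so P·MP_H = w gives 80·H^(-3/4) = w.
Solving, H(w) = (80/w)^(4/3). This is a constant-elasticity form: H ∝ w^(−4/3), so ε = −4/3.

ε = -4/3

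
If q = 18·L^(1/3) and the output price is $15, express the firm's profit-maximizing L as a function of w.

L(w) = (90/w)^(3/2)

MP_L = (1/3)·18·L^(-2/3) = 6·L^(-2/3).
Setting P·MP_L = w: 90·L^(-2/3) = w.
Solving for L: L^(-2/3) = w/90, so L = (90/w)^(3/2).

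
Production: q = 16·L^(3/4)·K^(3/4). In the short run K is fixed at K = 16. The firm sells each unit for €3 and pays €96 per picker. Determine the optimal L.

L* = 81

With K = 16, MP_L = (3/4)·16·L^(-1/4)·16^(3/4) = 96·L^(-1/4).
Profit maximization for a price taker requires P·MP_L = w: 3·96·L^(-1/4) = 96.
So L^(-1/4) = 1/3, which gives L = 81.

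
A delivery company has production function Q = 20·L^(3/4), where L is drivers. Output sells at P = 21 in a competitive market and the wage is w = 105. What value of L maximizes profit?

MP_L = (3/4)·20·L^(-1/4) = 15·L^(-1/4).
Profit maximization for a price taker requires P·MP_L = w: 21·15·L^(-1/4) = 105.
So L^(-1/4) = 1/3, which gives L = 81.

L* = 81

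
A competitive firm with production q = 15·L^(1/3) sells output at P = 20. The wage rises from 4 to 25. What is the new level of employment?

From P·MP_L = w with MP_L = 5·L^(-2/3), the labor demand is L(w) = (100/w)^(3/2).
At w = 4: L = 125. At w = 25: L = 8.

L* = 8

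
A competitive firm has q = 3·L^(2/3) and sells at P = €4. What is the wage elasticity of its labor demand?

ε = -3

MP_L = (2/3)·3·L^(-1/3), so P·MP_L = w gives 8·L^(-1/3) = w.
Solving, L(w) = (8/w)^(3). This is a constant-elasticity form: L ∝ w^(−3), so ε = −3.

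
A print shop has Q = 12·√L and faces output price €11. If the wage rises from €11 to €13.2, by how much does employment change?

ΔL = -11

From P·MP_L = w with MP_L = 6·L^(-1/2), the labor demand is L(w) = (66/w)^(2).
At w = 11: L = 36. At w = 13.2: L = 25.
ΔL = 25 − 36 = -11.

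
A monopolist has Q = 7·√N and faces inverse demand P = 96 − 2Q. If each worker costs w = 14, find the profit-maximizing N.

Marginal revenue from the inverse demand is MR = 96 − 4Q.
The marginal product is MP_N = 3.5·N^(-1/2).
A monopolist hires until marginal revenue product equals the wage: MR·MP_N = w.
At N, Q = 7·√N. Substituting and solving: (96 − 28·√N)·3.5·N^(-1/2) = 14 gives N = 9.

N* = 9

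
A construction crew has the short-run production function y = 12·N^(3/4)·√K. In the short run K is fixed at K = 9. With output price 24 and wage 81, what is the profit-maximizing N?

With K = 9, MP_N = (3/4)·12·N^(-1/4)·9^(1/2) = 27·N^(-1/4).
Profit maximization for a price taker requires P·MP_N = w: 24·27·N^(-1/4) = 81.
So N^(-1/4) = 0.125, which gives N = 4096.

N* = 4096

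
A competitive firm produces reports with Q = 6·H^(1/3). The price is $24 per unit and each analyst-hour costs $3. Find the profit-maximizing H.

MP_H = (1/3)·6·H^(-2/3) = 2·H^(-2/3).
Profit maximization for a price taker requires P·MP_H = w: 24·2·H^(-2/3) = 3.
So H^(-2/3) = 0.0625, which gives H = 64.

H* = 64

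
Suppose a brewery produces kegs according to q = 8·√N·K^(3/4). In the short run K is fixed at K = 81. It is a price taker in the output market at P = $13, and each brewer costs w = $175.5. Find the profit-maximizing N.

N* = 64

With K = 81, MP_N = (1/2)·8·N^(-1/2)·81^(3/4) = 108·N^(-1/2).
Profit maximization for a price taker requires P·MP_N = w: 13·108·N^(-1/2) = 175.5.
So N^(-1/2) = 0.125, which gives N = 64.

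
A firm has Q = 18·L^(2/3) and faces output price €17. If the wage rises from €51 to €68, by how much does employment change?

From P·MP_L = w with MP_L = 12·L^(-1/3), the labor demand is L(w) = (204/w)^(3).
At w = 51: L = 64. At w = 68: L = 27.
ΔL = 27 − 64 = -37.

ΔL = -37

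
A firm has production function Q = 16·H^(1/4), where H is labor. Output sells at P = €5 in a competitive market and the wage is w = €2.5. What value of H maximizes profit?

MP_H = (1/4)·16·H^(-3/4) = 4·H^(-3/4).
Profit maximization for a price taker requires P·MP_H = w: 5·4·H^(-3/4) = 2.5.
So H^(-3/4) = 0.125, which gives H = 16.

H* = 16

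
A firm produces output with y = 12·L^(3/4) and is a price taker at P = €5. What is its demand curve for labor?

L(w) = 4100625/w^(4)

MP_L = (3/4)·12·L^(-1/4) = 9·L^(-1/4).
Setting P·MP_L = w: 45·L^(-1/4) = w.
Solving for L: L^(-1/4) = w/45, so L = (45/w)^(4).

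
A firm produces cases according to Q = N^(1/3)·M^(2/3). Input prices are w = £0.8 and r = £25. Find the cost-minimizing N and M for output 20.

Cost minimization requires the marginal rate of technical substitution to equal the input-price ratio: MP_N/MP_M = w/r.
Here MP_N/MP_M = (1/3)·(M/N)/(2/3) = 0.5·(M/N). Setting this equal to 0.8/25 = 0.032 gives M = 0.064N.
Substituting into Q = 20: N^(1/3)·(0.064N)^(2/3) = 20.
Solving, N = 125 and M = 8.

N* = 125, M* = 8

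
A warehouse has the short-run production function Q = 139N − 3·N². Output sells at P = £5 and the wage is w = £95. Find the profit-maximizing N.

The marginal product of N is MP_N = 139 − 6N.
A price-taking firm hires until the value of the marginal product equals the wage: P·MP_N = w, so 5·(139 − 6N) = 95.
Then 139 − 6N = 19, giving N = 20.

N* = 20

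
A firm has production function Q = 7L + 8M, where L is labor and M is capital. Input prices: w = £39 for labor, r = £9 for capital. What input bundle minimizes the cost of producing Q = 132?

L* = 0, M* = 16.5

The inputs are perfect substitutes, so the firm uses whichever has the lower cost per unit of output.
Cost per unit of output via L is w/7 = 39/7; via M it is r/8 = 1.125. M is cheaper.
Producing Q = 132 with M alone: L = 0, M = 16.5.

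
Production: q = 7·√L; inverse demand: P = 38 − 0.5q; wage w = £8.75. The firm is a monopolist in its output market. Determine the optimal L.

L* = 16

Marginal revenue from the inverse demand is MR = 38 − q.
The marginal product is MP_L = 3.5·L^(-1/2).
A monopolist hires until marginal revenue product equals the wage: MR·MP_L = w.
At L, q = 7·√L. Substituting and solving: (38 − 7·√L)·3.5·L^(-1/2) = 8.75 gives L = 16.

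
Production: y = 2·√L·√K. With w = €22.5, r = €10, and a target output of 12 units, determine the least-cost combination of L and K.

Cost minimization requires the marginal rate of technical substitution to equal the input-price ratio: MP_L/MP_K = w/r.
Here MP_L/MP_K = (1/2)·(K/L)/(1/2) = (K/L). Setting this equal to 22.5/10 = 2.25 gives K = 2.25L.
Substituting into y = 12: 2·L^(1/2)·(2.25L)^(1/2) = 12.
Solving, L = 4 and K = 9.

L* = 4, K* = 9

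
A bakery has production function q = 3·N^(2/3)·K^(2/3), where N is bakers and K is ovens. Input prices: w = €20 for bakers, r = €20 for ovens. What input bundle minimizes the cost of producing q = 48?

N* = 8, K* = 8

Cost minimization requires the marginal rate of technical substitution to equal the input-price ratio: MP_N/MP_K = w/r.
Here MP_N/MP_K = (2/3)·(K/N)/(2/3) = (K/N). Setting this equal to 20/20 = 1 gives K = N.
Substituting into q = 48: 3·N^(2/3)·(N)^(2/3) = 48.
Solving, N = 8 and K = 8.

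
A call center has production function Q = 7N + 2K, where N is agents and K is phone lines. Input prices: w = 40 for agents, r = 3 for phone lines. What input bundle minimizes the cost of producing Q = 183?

The inputs are perfect substitutes, so the firm uses whichever has the lower cost per unit of output.
Cost per unit of output via N is w/7 = 40/7; via K it is r/2 = 1.5. K is cheaper.
Producing Q = 183 with K alone: N = 0, K = 91.5.

N* = 0, K* = 91.5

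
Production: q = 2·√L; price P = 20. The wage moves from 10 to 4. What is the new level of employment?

From P·MP_L = w with MP_L = L^(-1/2), the labor demand is L(w) = (20/w)^(2).
At w = 10: L = 4. At w = 4: L = 25.

L* = 25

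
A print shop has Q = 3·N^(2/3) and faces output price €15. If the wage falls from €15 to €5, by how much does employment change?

ΔN = 208

From P·MP_N = w with MP_N = 2·N^(-1/3), the labor demand is N(w) = (30/w)^(3).
At w = 15: N = 8. At w = 5: N = 216.
ΔN = 216 − 8 = 208.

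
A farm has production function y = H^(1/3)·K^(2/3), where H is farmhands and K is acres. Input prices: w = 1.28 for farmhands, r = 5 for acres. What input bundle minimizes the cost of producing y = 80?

H* = 125, K* = 64

Cost minimization requires the marginal rate of technical substitution to equal the input-price ratio: MP_H/MP_K = w/r.
Here MP_H/MP_K = (1/3)·(K/H)/(2/3) = 0.5·(K/H). Setting this equal to 1.28/5 = 0.256 gives K = 0.512H.
Substituting into y = 80: H^(1/3)·(0.512H)^(2/3) = 80.
Solving, H = 125 and K = 64.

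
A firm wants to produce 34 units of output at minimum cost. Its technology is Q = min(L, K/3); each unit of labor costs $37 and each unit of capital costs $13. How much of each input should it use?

With a fixed-proportions technology, the cost-minimizing bundle uses no slack in either input: L = K/3 = Q.
So L = 34 and K = 3·34 = 102.

L* = 34, K* = 102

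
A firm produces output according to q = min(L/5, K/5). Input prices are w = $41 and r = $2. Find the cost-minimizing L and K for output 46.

With a fixed-proportions technology, the cost-minimizing bundle uses no slack in either input: L/5 = K/5 = q.
So L = 5·46 = 230 and K = 5·46 = 230.

L* = 230, K* = 230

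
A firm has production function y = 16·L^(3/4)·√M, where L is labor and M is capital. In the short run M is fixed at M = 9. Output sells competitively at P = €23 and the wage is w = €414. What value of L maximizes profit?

With M = 9, MP_L = (3/4)·16·L^(-1/4)·9^(1/2) = 36·L^(-1/4).
Profit maximization for a price taker requires P·MP_L = w: 23·36·L^(-1/4) = 414.
So L^(-1/4) = 0.5, which gives L = 16.

L* = 16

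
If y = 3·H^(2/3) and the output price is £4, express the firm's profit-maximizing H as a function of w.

H(w) = 512/w³

MP_H = (2/3)·3·H^(-1/3) = 2·H^(-1/3).
Setting P·MP_H = w: 8·H^(-1/3) = w.
Solving for H: H^(-1/3) = w/8, so H = (8/w)^(3).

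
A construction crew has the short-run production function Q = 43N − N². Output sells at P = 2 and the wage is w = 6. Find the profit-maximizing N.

The marginal product of N is MP_N = 43 − 2N.
A price-taking firm hires until the value of the marginal product equals the wage: P·MP_N = w, so 2·(43 − 2N) = 6.
Then 43 − 2N = 3, giving N = 20.

N* = 20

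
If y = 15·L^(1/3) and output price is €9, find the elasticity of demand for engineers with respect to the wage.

MP_L = (1/3)·15·L^(-2/3), so P·MP_L = w gives 45·L^(-2/3) = w.
Solving, L(w) = (45/w)^(3/2). This is a constant-elasticity form: L ∝ w^(−3/2), so ε = −3/2.

ε = -1.5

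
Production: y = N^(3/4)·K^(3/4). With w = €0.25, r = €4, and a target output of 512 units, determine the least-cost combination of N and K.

Cost minimization requires the marginal rate of technical substitution to equal the input-price ratio: MP_N/MP_K = w/r.
Here MP_N/MP_K = (3/4)·(K/N)/(3/4) = (K/N). Setting this equal to 0.25/4 = 0.0625 gives K = 0.0625N.
Substituting into y = 512: N^(3/4)·(0.0625N)^(3/4) = 512.
Solving, N = 256 and K = 16.

N* = 256, K* = 16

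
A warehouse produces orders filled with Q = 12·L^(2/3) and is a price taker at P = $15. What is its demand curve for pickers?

MP_L = (2/3)·12·L^(-1/3) = 8·L^(-1/3).
Setting P·MP_L = w: 120·L^(-1/3) = w.
Solving for L: L^(-1/3) = w/120, so L = (120/w)^(3).

L(w) = 1728000/w³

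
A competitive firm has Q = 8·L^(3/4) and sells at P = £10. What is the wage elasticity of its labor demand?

MP_L = (3/4)·8·L^(-1/4), so P·MP_L = w gives 60·L^(-1/4) = w.
Solving, L(w) = (60/w)^(4). This is a constant-elasticity form: L ∝ w^(−4), so ε = −4.

ε = -4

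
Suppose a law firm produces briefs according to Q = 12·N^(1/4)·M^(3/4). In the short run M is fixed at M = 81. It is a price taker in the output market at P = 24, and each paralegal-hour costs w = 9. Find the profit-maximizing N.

With M = 81, MP_N = (1/4)·12·N^(-3/4)·81^(3/4) = 81·N^(-3/4).
Profit maximization for a price taker requires P·MP_N = w: 24·81·N^(-3/4) = 9.
So N^(-3/4) = 1/216, which gives N = 1296.

N* = 1296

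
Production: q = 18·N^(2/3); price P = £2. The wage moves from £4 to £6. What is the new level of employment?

From P·MP_N = w with MP_N = 12·N^(-1/3), the labor demand is N(w) = (24/w)^(3).
At w = 4: N = 216. At w = 6: N = 64.

N* = 64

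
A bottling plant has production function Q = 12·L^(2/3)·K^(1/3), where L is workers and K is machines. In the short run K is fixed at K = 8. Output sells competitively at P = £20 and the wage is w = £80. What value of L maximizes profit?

With K = 8, MP_L = (2/3)·12·L^(-1/3)·8^(1/3) = 16·L^(-1/3).
Profit maximization for a price taker requires P·MP_L = w: 20·16·L^(-1/3) = 80.
So L^(-1/3) = 0.25, which gives L = 64.

L* = 64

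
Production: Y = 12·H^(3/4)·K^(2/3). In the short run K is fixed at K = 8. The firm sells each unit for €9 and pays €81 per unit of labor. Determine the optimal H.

With K = 8, MP_H = (3/4)·12·H^(-1/4)·8^(2/3) = 36·H^(-1/4).
Profit maximization for a price taker requires P·MP_H = w: 9·36·H^(-1/4) = 81.
So H^(-1/4) = 0.25, which gives H = 256.

H* = 256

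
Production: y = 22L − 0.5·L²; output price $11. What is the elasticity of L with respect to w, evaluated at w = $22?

ε = -0.1

From P·MP_L = w with MP_L = 22 − L, labor demand is L(w) = 22 − w/11.
dL/dw = −1/(11) = -1/11.
At w = 22, L = 20, so ε = (dL/dw)·(w/L) = (-1/11)·(22/20) = -0.1.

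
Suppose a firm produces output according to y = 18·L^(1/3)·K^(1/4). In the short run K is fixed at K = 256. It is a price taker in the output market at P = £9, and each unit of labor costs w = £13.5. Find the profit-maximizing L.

With K = 256, MP_L = (1/3)·18·L^(-2/3)·256^(1/4) = 24·L^(-2/3).
Profit maximization for a price taker requires P·MP_L = w: 9·24·L^(-2/3) = 13.5.
So L^(-2/3) = 0.0625, which gives L = 64.

L* = 64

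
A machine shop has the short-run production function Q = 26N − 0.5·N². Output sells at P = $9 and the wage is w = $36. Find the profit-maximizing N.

The marginal product of N is MP_N = 26 − N.
A price-taking firm hires until the value of the marginal product equals the wage: P·MP_N = w, so 9·(26 − N) = 36.
Then 26 − N = 4, giving N = 22.

N* = 22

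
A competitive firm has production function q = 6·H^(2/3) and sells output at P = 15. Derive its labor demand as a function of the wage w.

MP_H = (2/3)·6·H^(-1/3) = 4·H^(-1/3).
Setting P·MP_H = w: 60·H^(-1/3) = w.
Solving for H: H^(-1/3) = w/60, so H = (60/w)^(3).

H(w) = 216000/w³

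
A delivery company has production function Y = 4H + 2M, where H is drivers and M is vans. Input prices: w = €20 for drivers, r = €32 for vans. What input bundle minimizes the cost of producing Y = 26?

H* = 6.5, M* = 0

The inputs are perfect substitutes, so the firm uses whichever has the lower cost per unit of output.
Cost per unit of output via H is w/4 = 5; via M it is r/2 = 16. H is cheaper.
Producing Y = 26 with H alone: H = 6.5, M = 0.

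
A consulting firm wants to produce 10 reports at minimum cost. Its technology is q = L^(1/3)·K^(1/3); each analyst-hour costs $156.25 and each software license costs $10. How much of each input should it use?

Cost minimization requires the marginal rate of technical substitution to equal the input-price ratio: MP_L/MP_K = w/r.
Here MP_L/MP_K = (1/3)·(K/L)/(1/3) = (K/L). Setting this equal to 156.25/10 = 15.625 gives K = 15.625L.
Substituting into q = 10: L^(1/3)·(15.625L)^(1/3) = 10.
Solving, L = 8 and K = 125.

L* = 8, K* = 125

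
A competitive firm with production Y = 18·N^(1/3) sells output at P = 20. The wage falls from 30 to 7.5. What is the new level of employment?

From P·MP_N = w with MP_N = 6·N^(-2/3), the labor demand is N(w) = (120/w)^(3/2).
At w = 30: N = 8. At w = 7.5: N = 64.

N* = 64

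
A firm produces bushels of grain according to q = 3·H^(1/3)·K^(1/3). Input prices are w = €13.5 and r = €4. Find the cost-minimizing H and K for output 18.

Cost minimization requires the marginal rate of technical substitution to equal the input-price ratio: MP_H/MP_K = w/r.
Here MP_H/MP_K = (1/3)·(K/H)/(1/3) = (K/H). Setting this equal to 13.5/4 = 3.375 gives K = 3.375H.
Substituting into q = 18: 3·H^(1/3)·(3.375H)^(1/3) = 18.
Solving, H = 8 and K = 27.

H* = 8, K* = 27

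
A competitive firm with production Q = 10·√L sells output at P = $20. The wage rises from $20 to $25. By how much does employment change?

From P·MP_L = w with MP_L = 5·L^(-1/2), the labor demand is L(w) = (100/w)^(2).
At w = 20: L = 25. At w = 25: L = 16.
ΔL = 16 − 25 = -9.

ΔL = -9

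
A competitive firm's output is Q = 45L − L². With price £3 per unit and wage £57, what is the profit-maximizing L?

L* = 13

The marginal product of L is MP_L = 45 − 2L.
A price-taking firm hires until the value of the marginal product equals the wage: P·MP_L = w, so 3·(45 − 2L) = 57.
Then 45 − 2L = 19, giving L = 13.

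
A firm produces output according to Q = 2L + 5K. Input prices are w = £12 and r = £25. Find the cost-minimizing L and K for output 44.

The inputs are perfect substitutes, so the firm uses whichever has the lower cost per unit of output.
Cost per unit of output via L is w/2 = 6; via K it is r/5 = 5. K is cheaper.
Producing Q = 44 with K alone: L = 0, K = 8.8.

L* = 0, K* = 8.8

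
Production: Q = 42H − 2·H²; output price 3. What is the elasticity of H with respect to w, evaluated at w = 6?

From P·MP_H = w with MP_H = 42 − 4H, labor demand is H(w) = (42 − w/3)/4.
dH/dw = −1/(12) = -1/12.
At w = 6, H = 10, so ε = (dH/dw)·(w/H) = (-1/12)·(6/10) = -0.05.

ε = -0.05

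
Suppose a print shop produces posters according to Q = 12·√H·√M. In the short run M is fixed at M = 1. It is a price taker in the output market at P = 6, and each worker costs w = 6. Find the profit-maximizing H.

With M = 1, MP_H = (1/2)·12·H^(-1/2)·1^(1/2) = 6·H^(-1/2).
Profit maximization for a price taker requires P·MP_H = w: 6·6·H^(-1/2) = 6.
So H^(-1/2) = 1/6, which gives H = 36.

H* = 36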